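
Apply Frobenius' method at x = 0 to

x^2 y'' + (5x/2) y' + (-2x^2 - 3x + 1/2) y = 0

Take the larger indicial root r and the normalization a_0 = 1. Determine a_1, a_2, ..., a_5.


Write in Frobenius form y'' + (p(x)/x) y' + (q(x)/x^2) y = 0:
  p(x) = 5/2,  q(x) = -2x^2 - 3x + 1/2.
Indicial equation: r(r-1) + (5/2) r + (1/2) = 0 -> roots r_1 = -1/2, r_2 = -1.
Take r = r_1 = -1/2. Let y(x) = x^r sum_{n>=0} a_n x^n with a_0 = 1.
Substitute y = x^r sum a_n x^n and match x^{r+n}. The recurrence is
  D(n) a_n - 3 a_{n-1} - 2 a_{n-2} = 0,  where D(n) = (r+n)(r+n-1) + (5/2)(r+n) + (1/2).
  a_n = [3 a_{n-1} + 2 a_{n-2}] / D(n).
Since the indicial polynomial factors as (r - r_1)(r - r_2), D(n) = (r_1 + n - r_1)(r_1 + n - r_2) = n(n + 1/2).
Evaluating step by step (a_0 = 1):
  n = 1: D(1) = 1(1 + 1/2) = 3/2; numerator = 3(1) = 3; a_1 = (3)/(3/2) = 2
  n = 2: D(2) = 2(2 + 1/2) = 5; numerator = 3(2) + 2(1) = 8; a_2 = (8)/(5) = 8/5
  n = 3: D(3) = 3(3 + 1/2) = 21/2; numerator = 3(8/5) + 2(2) = 44/5; a_3 = (44/5)/(21/2) = 88/105
  n = 4: D(4) = 4(4 + 1/2) = 18; numerator = 3(88/105) + 2(8/5) = 40/7; a_4 = (40/7)/(18) = 20/63
  n = 5: D(5) = 5(5 + 1/2) = 55/2; numerator = 3(20/63) + 2(88/105) = 92/35; a_5 = (92/35)/(55/2) = 184/1925

r = -1/2; a_0 = 1; a_1 = 2; a_2 = 8/5; a_3 = 88/105; a_4 = 20/63; a_5 = 184/1925


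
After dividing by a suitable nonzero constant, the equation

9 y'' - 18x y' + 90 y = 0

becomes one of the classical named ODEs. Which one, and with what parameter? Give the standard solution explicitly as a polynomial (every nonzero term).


All three coefficients share the factor 9; dividing through by 9 gives  y'' - 2x y' + 10 y = 0.
This matches the Hermite equation y'' - 2x y' + 2n y = 0 with 2n = 10, so n = 5; the polynomial solution is H_5(x).
With y = sum_k a_k x^k, matching x^k gives (k+2)(k+1) a_{k+2} = 2(k - n) a_k = 2(k - 5) a_k. The right side vanishes at k = 5, so the series with the parity of 5 terminates at degree 5.
Standard normalization: leading coefficient of H_n is 2^n, so a_5 = 2^5 = 32. Work downward with a_k = (k+1)(k+2) a_{k+2} / (2(k - n)):
  a_3 = (4)(5)(32) / (2(3 - 5)) = 640/(-4) = -160
  a_1 = (2)(3)(-160) / (2(1 - 5)) = -960/(-8) = 120
Hence H_5(x) = 32 x^5 - 160 x^3 + 120 x.

H_5(x); series = 32 x^5 - 160 x^3 + 120 x


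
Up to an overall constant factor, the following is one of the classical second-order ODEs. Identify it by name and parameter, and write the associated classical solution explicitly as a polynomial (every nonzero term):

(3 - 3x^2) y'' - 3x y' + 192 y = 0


All three coefficients share the factor 3; dividing through by 3 gives  (1 - x^2) y'' - x y' + 64 y = 0.
This matches the Chebyshev equation (1 - x^2) y'' - x y' + n^2 y = 0 (note the -x y' term, not -2x y') with n^2 = 64, so n = 8; the polynomial solution is T_8(x).
With y = sum_k a_k x^k, matching x^k gives (k+2)(k+1) a_{k+2} = (k^2 - n^2) a_k = (k - 8)(k + 8) a_k. The right side vanishes at k = 8, so the series with the parity of 8 terminates at degree 8.
Standard normalization: leading coefficient of T_n is 2^(n-1), so a_8 = 2^7 = 128. Work downward with a_k = (k+1)(k+2) a_{k+2} / ((k - 8)(k + 8)):
  a_6 = (7)(8)(128) / ((6 - 8)(6 + 8)) = 7168/(-28) = -256
  a_4 = (5)(6)(-256) / ((4 - 8)(4 + 8)) = -7680/(-48) = 160
  a_2 = (3)(4)(160) / ((2 - 8)(2 + 8)) = 1920/(-60) = -32
  a_0 = (1)(2)(-32) / ((0 - 8)(0 + 8)) = -64/(-64) = 1
Hence T_8(x) = 128 x^8 - 256 x^6 + 160 x^4 - 32 x^2 + 1.

T_8(x); series = 128 x^8 - 256 x^6 + 160 x^4 - 32 x^2 + 1


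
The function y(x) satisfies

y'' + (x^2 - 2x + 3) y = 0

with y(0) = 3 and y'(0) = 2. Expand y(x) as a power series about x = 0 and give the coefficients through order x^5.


Ansatz: y(x) = sum_{n>=0} a_n x^n, so y'(x) = sum_{n>=1} n a_n x^(n-1) and y''(x) = sum_{n>=2} n(n-1) a_n x^(n-2).
Substitute into P(x) y'' + Q(x) y' + R(x) y = 0 with P(x) = 1, Q(x) = 0, R(x) = x^2 - 2x + 3, and match powers of x.
Initial conditions: a_0 = 3, a_1 = 2.
Setting the coefficient of each power of x to zero and solving order by order (substituting the coefficients already found):
  x^0: 2 a_2 + 3 a_0 = 0  ->  2 a_2 = -3 a_0 = -9  ->  a_2 = -9/2
  x^1: 6 a_3 + 3 a_1 - 2 a_0 = 0  ->  6 a_3 = -3 a_1 + 2 a_0 = 0  ->  a_3 = 0
  x^2: 12 a_4 + 3 a_2 - 2 a_1 + a_0 = 0  ->  12 a_4 = -3 a_2 + 2 a_1 - a_0 = 29/2  ->  a_4 = 29/24
  x^3: 20 a_5 + 3 a_3 - 2 a_2 + a_1 = 0  ->  20 a_5 = -3 a_3 + 2 a_2 - a_1 = -11  ->  a_5 = -11/20
Truncated series: y(x) = 3 + 2 x - (9/2) x^2 + (29/24) x^4 - (11/20) x^5 + O(x^6).

a_0 = 3; a_1 = 2; a_2 = -9/2; a_3 = 0; a_4 = 29/24; a_5 = -11/20


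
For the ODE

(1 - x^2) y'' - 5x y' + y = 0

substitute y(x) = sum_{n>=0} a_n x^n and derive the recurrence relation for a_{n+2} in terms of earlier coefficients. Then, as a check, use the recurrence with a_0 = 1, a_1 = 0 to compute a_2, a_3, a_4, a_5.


Substitute y = sum_n a_n x^n.
(1 - 1 x^2) y'' contributes (n+2)(n+1) a_{n+2} - n(n-1) a_n at x^n.
-5 x y'(x) contributes -5 n a_n at x^n.
y(x) contributes 1 a_n at x^n.
Matching x^n: (n+2)(n+1) a_{n+2} + (-n(n-1) - 5 n + 1) a_n = 0.
Thus a_{n+2} = (n(n-1) + 5 n - 1) / ((n+1)(n+2)) * a_n.

Check with a_0 = 1, a_1 = 0 (apply the recurrence for n = 0, 1, 2, 3): a_0 = 1, a_1 = 0, a_2 = -1/2, a_3 = 0, a_4 = -11/24, a_5 = 0.

a_(n+2) = (n(n-1) + 5 n - 1) / ((n+1)(n+2)) * a_n; check: a_0 = 1, a_1 = 0, a_2 = -1/2, a_3 = 0, a_4 = -11/24, a_5 = 0


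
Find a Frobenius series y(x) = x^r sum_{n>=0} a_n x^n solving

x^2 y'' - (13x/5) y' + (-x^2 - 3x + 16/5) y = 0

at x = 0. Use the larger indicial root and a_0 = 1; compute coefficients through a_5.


Write in Frobenius form y'' + (p(x)/x) y' + (q(x)/x^2) y = 0:
  p(x) = -13/5,  q(x) = -x^2 - 3x + 16/5.
Indicial equation: r(r-1) + (-13/5) r + (16/5) = 0 -> roots r_1 = 2, r_2 = 8/5.
Take r = r_1 = 2. Let y(x) = x^r sum_{n>=0} a_n x^n with a_0 = 1.
Substitute y = x^r sum a_n x^n and match x^{r+n}. The recurrence is
  D(n) a_n - 3 a_{n-1} - 1 a_{n-2} = 0,  where D(n) = (r+n)(r+n-1) + (-13/5)(r+n) + (16/5).
  a_n = [3 a_{n-1} + 1 a_{n-2}] / D(n).
Since the indicial polynomial factors as (r - r_1)(r - r_2), D(n) = (r_1 + n - r_1)(r_1 + n - r_2) = n(n + 2/5).
Evaluating step by step (a_0 = 1):
  n = 1: D(1) = 1(1 + 2/5) = 7/5; numerator = 3(1) = 3; a_1 = (3)/(7/5) = 15/7
  n = 2: D(2) = 2(2 + 2/5) = 24/5; numerator = 3(15/7) + 1(1) = 52/7; a_2 = (52/7)/(24/5) = 65/42
  n = 3: D(3) = 3(3 + 2/5) = 51/5; numerator = 3(65/42) + 1(15/7) = 95/14; a_3 = (95/14)/(51/5) = 475/714
  n = 4: D(4) = 4(4 + 2/5) = 88/5; numerator = 3(475/714) + 1(65/42) = 1265/357; a_4 = (1265/357)/(88/5) = 575/2856
  n = 5: D(5) = 5(5 + 2/5) = 27; numerator = 3(575/2856) + 1(475/714) = 3625/2856; a_5 = (3625/2856)/(27) = 3625/77112

r = 2; a_0 = 1; a_1 = 15/7; a_2 = 65/42; a_3 = 475/714; a_4 = 575/2856; a_5 = 3625/77112


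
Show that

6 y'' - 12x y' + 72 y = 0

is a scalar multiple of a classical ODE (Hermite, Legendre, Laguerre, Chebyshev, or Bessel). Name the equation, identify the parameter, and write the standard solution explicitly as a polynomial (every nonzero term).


All three coefficients share the factor 6; dividing through by 6 gives  y'' - 2x y' + 12 y = 0.
This matches the Hermite equation y'' - 2x y' + 2n y = 0 with 2n = 12, so n = 6; the polynomial solution is H_6(x).
With y = sum_k a_k x^k, matching x^k gives (k+2)(k+1) a_{k+2} = 2(k - n) a_k = 2(k - 6) a_k. The right side vanishes at k = 6, so the series with the parity of 6 terminates at degree 6.
Standard normalization: leading coefficient of H_n is 2^n, so a_6 = 2^6 = 64. Work downward with a_k = (k+1)(k+2) a_{k+2} / (2(k - n)):
  a_4 = (5)(6)(64) / (2(4 - 6)) = 1920/(-4) = -480
  a_2 = (3)(4)(-480) / (2(2 - 6)) = -5760/(-8) = 720
  a_0 = (1)(2)(720) / (2(0 - 6)) = 1440/(-12) = -120
Hence H_6(x) = 64 x^6 - 480 x^4 + 720 x^2 - 120.

H_6(x); series = 64 x^6 - 480 x^4 + 720 x^2 - 120


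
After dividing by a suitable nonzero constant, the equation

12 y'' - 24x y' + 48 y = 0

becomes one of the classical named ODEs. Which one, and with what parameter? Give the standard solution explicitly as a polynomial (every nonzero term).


All three coefficients share the factor 12; dividing through by 12 gives  y'' - 2x y' + 4 y = 0.
This matches the Hermite equation y'' - 2x y' + 2n y = 0 with 2n = 4, so n = 2; the polynomial solution is H_2(x).
With y = sum_k a_k x^k, matching x^k gives (k+2)(k+1) a_{k+2} = 2(k - n) a_k = 2(k - 2) a_k. The right side vanishes at k = 2, so the series with the parity of 2 terminates at degree 2.
Standard normalization: leading coefficient of H_n is 2^n, so a_2 = 2^2 = 4. Work downward with a_k = (k+1)(k+2) a_{k+2} / (2(k - n)):
  a_0 = (1)(2)(4) / (2(0 - 2)) = 8/(-4) = -2
Hence H_2(x) = 4 x^2 - 2.

H_2(x); series = 4 x^2 - 2


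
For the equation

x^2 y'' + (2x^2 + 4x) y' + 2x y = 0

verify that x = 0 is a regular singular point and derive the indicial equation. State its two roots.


Divide by x^2 to reach normal form y'' + P_1(x) y' + P_2(x) y = 0 with P_1(x) = 2 + 4/x and P_2(x) = 2/x.
x = 0 is a singular point because the y'-coefficient 2 + 4/x has a pole at x = 0 and the y-coefficient 2/x has a pole at x = 0.
It is a regular singular point because x P_1(x) = p(x) = 2x + 4 and x^2 P_2(x) = q(x) = 2x are polynomials, hence analytic at x = 0.
p(0) = 4,  q(0) = 0.
Indicial equation: r(r-1) + p(0) r + q(0) = 0, i.e. r^2 + (p(0) - 1) r + q(0) = 0, i.e. r^2 + 3 r = 0.
Discriminant: (3)^2 - 4(0) = 9, so r = (-3 ± 3)/2.
Solving: r_1 = 0, r_2 = -3.

indicial: r^2 + 3 r = 0; roots r_1 = 0, r_2 = -3


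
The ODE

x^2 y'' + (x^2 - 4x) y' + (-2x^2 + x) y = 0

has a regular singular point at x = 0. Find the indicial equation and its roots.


Divide by x^2 to reach normal form y'' + P_1(x) y' + P_2(x) y = 0 with P_1(x) = 1 - 4/x and P_2(x) = -2 + 1/x.
x = 0 is a singular point because the y'-coefficient 1 - 4/x has a pole at x = 0 and the y-coefficient -2 + 1/x has a pole at x = 0.
It is a regular singular point because x P_1(x) = p(x) = x - 4 and x^2 P_2(x) = q(x) = -2x^2 + x are polynomials, hence analytic at x = 0.
p(0) = -4,  q(0) = 0.
Indicial equation: r(r-1) + p(0) r + q(0) = 0, i.e. r^2 + (p(0) - 1) r + q(0) = 0, i.e. r^2 - 5 r = 0.
Discriminant: (-5)^2 - 4(0) = 25, so r = (5 ± 5)/2.
Solving: r_1 = 5, r_2 = 0.

indicial: r^2 - 5 r = 0; roots r_1 = 5, r_2 = 0


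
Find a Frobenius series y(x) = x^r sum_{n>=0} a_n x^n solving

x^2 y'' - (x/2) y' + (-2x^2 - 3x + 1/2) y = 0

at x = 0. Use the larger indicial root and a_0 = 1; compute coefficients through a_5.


Write in Frobenius form y'' + (p(x)/x) y' + (q(x)/x^2) y = 0:
  p(x) = -1/2,  q(x) = -2x^2 - 3x + 1/2.
Indicial equation: r(r-1) + (-1/2) r + (1/2) = 0 -> roots r_1 = 1, r_2 = 1/2.
Take r = r_1 = 1. Let y(x) = x^r sum_{n>=0} a_n x^n with a_0 = 1.
Substitute y = x^r sum a_n x^n and match x^{r+n}. The recurrence is
  D(n) a_n - 3 a_{n-1} - 2 a_{n-2} = 0,  where D(n) = (r+n)(r+n-1) + (-1/2)(r+n) + (1/2).
  a_n = [3 a_{n-1} + 2 a_{n-2}] / D(n).
Since the indicial polynomial factors as (r - r_1)(r - r_2), D(n) = (r_1 + n - r_1)(r_1 + n - r_2) = n(n + 1/2).
Evaluating step by step (a_0 = 1):
  n = 1: D(1) = 1(1 + 1/2) = 3/2; numerator = 3(1) = 3; a_1 = (3)/(3/2) = 2
  n = 2: D(2) = 2(2 + 1/2) = 5; numerator = 3(2) + 2(1) = 8; a_2 = (8)/(5) = 8/5
  n = 3: D(3) = 3(3 + 1/2) = 21/2; numerator = 3(8/5) + 2(2) = 44/5; a_3 = (44/5)/(21/2) = 88/105
  n = 4: D(4) = 4(4 + 1/2) = 18; numerator = 3(88/105) + 2(8/5) = 40/7; a_4 = (40/7)/(18) = 20/63
  n = 5: D(5) = 5(5 + 1/2) = 55/2; numerator = 3(20/63) + 2(88/105) = 92/35; a_5 = (92/35)/(55/2) = 184/1925

r = 1; a_0 = 1; a_1 = 2; a_2 = 8/5; a_3 = 88/105; a_4 = 20/63; a_5 = 184/1925


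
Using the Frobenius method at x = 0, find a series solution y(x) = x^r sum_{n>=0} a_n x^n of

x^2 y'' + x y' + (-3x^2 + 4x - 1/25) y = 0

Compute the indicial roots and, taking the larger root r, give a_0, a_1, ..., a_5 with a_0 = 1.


Write in Frobenius form y'' + (p(x)/x) y' + (q(x)/x^2) y = 0:
  p(x) = 1,  q(x) = -3x^2 + 4x - 1/25.
Indicial equation: r(r-1) + (1) r + (-1/25) = 0 -> roots r_1 = 1/5, r_2 = -1/5.
Take r = r_1 = 1/5. Let y(x) = x^r sum_{n>=0} a_n x^n with a_0 = 1.
Substitute y = x^r sum a_n x^n and match x^{r+n}. The recurrence is
  D(n) a_n + 4 a_{n-1} - 3 a_{n-2} = 0,  where D(n) = (r+n)(r+n-1) + (1)(r+n) + (-1/25).
  a_n = [-4 a_{n-1} + 3 a_{n-2}] / D(n).
Since the indicial polynomial factors as (r - r_1)(r - r_2), D(n) = (r_1 + n - r_1)(r_1 + n - r_2) = n(n + 2/5).
Evaluating step by step (a_0 = 1):
  n = 1: D(1) = 1(1 + 2/5) = 7/5; numerator = -4(1) = -4; a_1 = (-4)/(7/5) = -20/7
  n = 2: D(2) = 2(2 + 2/5) = 24/5; numerator = -4(-20/7) + 3(1) = 101/7; a_2 = (101/7)/(24/5) = 505/168
  n = 3: D(3) = 3(3 + 2/5) = 51/5; numerator = -4(505/168) + 3(-20/7) = -865/42; a_3 = (-865/42)/(51/5) = -4325/2142
  n = 4: D(4) = 4(4 + 2/5) = 88/5; numerator = -4(-4325/2142) + 3(505/168) = 146465/8568; a_4 = (146465/8568)/(88/5) = 66575/68544
  n = 5: D(5) = 5(5 + 2/5) = 27; numerator = -4(66575/68544) + 3(-4325/2142) = -170375/17136; a_5 = (-170375/17136)/(27) = -170375/462672

r = 1/5; a_0 = 1; a_1 = -20/7; a_2 = 505/168; a_3 = -4325/2142; a_4 = 66575/68544; a_5 = -170375/462672


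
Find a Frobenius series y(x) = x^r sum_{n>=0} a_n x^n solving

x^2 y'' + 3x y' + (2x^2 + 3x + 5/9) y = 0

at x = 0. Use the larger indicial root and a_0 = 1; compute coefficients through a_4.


Write in Frobenius form y'' + (p(x)/x) y' + (q(x)/x^2) y = 0:
  p(x) = 3,  q(x) = 2x^2 + 3x + 5/9.
Indicial equation: r(r-1) + (3) r + (5/9) = 0 -> roots r_1 = -1/3, r_2 = -5/3.
Take r = r_1 = -1/3. Let y(x) = x^r sum_{n>=0} a_n x^n with a_0 = 1.
Substitute y = x^r sum a_n x^n and match x^{r+n}. The recurrence is
  D(n) a_n + 3 a_{n-1} + 2 a_{n-2} = 0,  where D(n) = (r+n)(r+n-1) + (3)(r+n) + (5/9).
  a_n = [-3 a_{n-1} - 2 a_{n-2}] / D(n).
Since the indicial polynomial factors as (r - r_1)(r - r_2), D(n) = (r_1 + n - r_1)(r_1 + n - r_2) = n(n + 4/3).
Evaluating step by step (a_0 = 1):
  n = 1: D(1) = 1(1 + 4/3) = 7/3; numerator = -3(1) = -3; a_1 = (-3)/(7/3) = -9/7
  n = 2: D(2) = 2(2 + 4/3) = 20/3; numerator = -3(-9/7) - 2(1) = 13/7; a_2 = (13/7)/(20/3) = 39/140
  n = 3: D(3) = 3(3 + 4/3) = 13; numerator = -3(39/140) - 2(-9/7) = 243/140; a_3 = (243/140)/(13) = 243/1820
  n = 4: D(4) = 4(4 + 4/3) = 64/3; numerator = -3(243/1820) - 2(39/140) = -249/260; a_4 = (-249/260)/(64/3) = -747/16640

r = -1/3; a_0 = 1; a_1 = -9/7; a_2 = 39/140; a_3 = 243/1820; a_4 = -747/16640


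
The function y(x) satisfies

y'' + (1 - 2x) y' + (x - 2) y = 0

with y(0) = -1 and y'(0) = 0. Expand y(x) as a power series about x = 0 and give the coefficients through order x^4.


Ansatz: y(x) = sum_{n>=0} a_n x^n, so y'(x) = sum_{n>=1} n a_n x^(n-1) and y''(x) = sum_{n>=2} n(n-1) a_n x^(n-2).
Substitute into P(x) y'' + Q(x) y' + R(x) y = 0 with P(x) = 1, Q(x) = 1 - 2x, R(x) = x - 2, and match powers of x.
Initial conditions: a_0 = -1, a_1 = 0.
Setting the coefficient of each power of x to zero and solving order by order (substituting the coefficients already found):
  x^0: 2 a_2 + a_1 - 2 a_0 = 0  ->  2 a_2 = -a_1 + 2 a_0 = -2  ->  a_2 = -1
  x^1: 6 a_3 + 2 a_2 - 4 a_1 + a_0 = 0  ->  6 a_3 = -2 a_2 + 4 a_1 - a_0 = 3  ->  a_3 = 1/2
  x^2: 12 a_4 + 3 a_3 - 6 a_2 + a_1 = 0  ->  12 a_4 = -3 a_3 + 6 a_2 - a_1 = -15/2  ->  a_4 = -5/8
Truncated series: y(x) = -1 - x^2 + (1/2) x^3 - (5/8) x^4 + O(x^5).

a_0 = -1; a_1 = 0; a_2 = -1; a_3 = 1/2; a_4 = -5/8


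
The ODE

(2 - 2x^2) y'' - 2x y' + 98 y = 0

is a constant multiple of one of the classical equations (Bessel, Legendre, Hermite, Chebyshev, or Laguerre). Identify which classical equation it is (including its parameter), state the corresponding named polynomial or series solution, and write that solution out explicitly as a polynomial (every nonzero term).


All three coefficients share the factor 2; dividing through by 2 gives  (1 - x^2) y'' - x y' + 49 y = 0.
This matches the Chebyshev equation (1 - x^2) y'' - x y' + n^2 y = 0 (note the -x y' term, not -2x y') with n^2 = 49, so n = 7; the polynomial solution is T_7(x).
With y = sum_k a_k x^k, matching x^k gives (k+2)(k+1) a_{k+2} = (k^2 - n^2) a_k = (k - 7)(k + 7) a_k. The right side vanishes at k = 7, so the series with the parity of 7 terminates at degree 7.
Standard normalization: leading coefficient of T_n is 2^(n-1), so a_7 = 2^6 = 64. Work downward with a_k = (k+1)(k+2) a_{k+2} / ((k - 7)(k + 7)):
  a_5 = (6)(7)(64) / ((5 - 7)(5 + 7)) = 2688/(-24) = -112
  a_3 = (4)(5)(-112) / ((3 - 7)(3 + 7)) = -2240/(-40) = 56
  a_1 = (2)(3)(56) / ((1 - 7)(1 + 7)) = 336/(-48) = -7
Hence T_7(x) = 64 x^7 - 112 x^5 + 56 x^3 - 7 x.

T_7(x); series = 64 x^7 - 112 x^5 + 56 x^3 - 7 x


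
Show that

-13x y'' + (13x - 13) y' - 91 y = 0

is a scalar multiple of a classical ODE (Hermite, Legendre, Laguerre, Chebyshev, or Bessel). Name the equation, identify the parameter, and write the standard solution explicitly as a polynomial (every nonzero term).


All three coefficients share the factor -13; dividing through by -13 gives  x y'' + (1 - x) y' + 7 y = 0.
This matches the Laguerre equation x y'' + (1 - x) y' + n y = 0 with n = 7; the polynomial solution is L_7(x).
With y = sum_k a_k x^k, matching x^k gives (k+1)k a_{k+1} + (k+1) a_{k+1} - k a_k + n a_k = 0, i.e. (k+1)^2 a_{k+1} = (k - n) a_k = (k - 7) a_k. The right side vanishes at k = 7, so the series terminates at degree 7.
Standard normalization L_n(0) = 1 gives a_0 = 1. Work upward with a_{k+1} = (k - 7) a_k / (k+1)^2:
  a_1 = (0 - 7)(1) / 1^2 = -7/1 = -7
  a_2 = (1 - 7)(-7) / 2^2 = 42/4 = 21/2
  a_3 = (2 - 7)(21/2) / 3^2 = (-105/2)/9 = -35/6
  a_4 = (3 - 7)(-35/6) / 4^2 = (70/3)/16 = 35/24
  a_5 = (4 - 7)(35/24) / 5^2 = (-35/8)/25 = -7/40
  a_6 = (5 - 7)(-7/40) / 6^2 = (7/20)/36 = 7/720
  a_7 = (6 - 7)(7/720) / 7^2 = (-7/720)/49 = -1/5040
Hence L_7(x) = -x^7/5040 + 7 x^6/720 - 7 x^5/40 + 35 x^4/24 - 35 x^3/6 + 21 x^2/2 - 7 x + 1.

L_7(x); series = -x^7/5040 + 7 x^6/720 - 7 x^5/40 + 35 x^4/24 - 35 x^3/6 + 21 x^2/2 - 7 x + 1


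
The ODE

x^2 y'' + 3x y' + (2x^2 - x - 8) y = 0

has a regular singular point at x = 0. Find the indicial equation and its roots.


Divide by x^2 to reach normal form y'' + P_1(x) y' + P_2(x) y = 0 with P_1(x) = 3/x and P_2(x) = 2 - 1/x - 8/x^2.
x = 0 is a singular point because the y'-coefficient 3/x has a pole at x = 0 and the y-coefficient 2 - 1/x - 8/x^2 has a pole at x = 0.
It is a regular singular point because x P_1(x) = p(x) = 3 and x^2 P_2(x) = q(x) = 2x^2 - x - 8 are polynomials, hence analytic at x = 0.
p(0) = 3,  q(0) = -8.
Indicial equation: r(r-1) + p(0) r + q(0) = 0, i.e. r^2 + (p(0) - 1) r + q(0) = 0, i.e. r^2 + 2 r - 8 = 0.
Discriminant: (2)^2 - 4(-8) = 36, so r = (-2 ± 6)/2.
Solving: r_1 = 2, r_2 = -4.

indicial: r^2 + 2 r - 8 = 0; roots r_1 = 2, r_2 = -4


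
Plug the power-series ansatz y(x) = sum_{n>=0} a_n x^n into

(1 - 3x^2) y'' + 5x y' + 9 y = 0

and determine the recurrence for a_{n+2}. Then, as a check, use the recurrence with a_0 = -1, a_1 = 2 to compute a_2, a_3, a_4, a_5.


Substitute y = sum_n a_n x^n.
(1 - 3 x^2) y'' contributes (n+2)(n+1) a_{n+2} - 3 n(n-1) a_n at x^n.
5 x y'(x) contributes 5 n a_n at x^n.
9 y(x) contributes 9 a_n at x^n.
Matching x^n: (n+2)(n+1) a_{n+2} + (-3 n(n-1) + 5 n + 9) a_n = 0.
Thus a_{n+2} = (3 n(n-1) - 5 n - 9) / ((n+1)(n+2)) * a_n.

Check with a_0 = -1, a_1 = 2 (apply the recurrence for n = 0, 1, 2, 3): a_0 = -1, a_1 = 2, a_2 = 9/2, a_3 = -14/3, a_4 = -39/8, a_5 = 7/5.

a_(n+2) = (3 n(n-1) - 5 n - 9) / ((n+1)(n+2)) * a_n; check: a_0 = -1, a_1 = 2, a_2 = 9/2, a_3 = -14/3, a_4 = -39/8, a_5 = 7/5


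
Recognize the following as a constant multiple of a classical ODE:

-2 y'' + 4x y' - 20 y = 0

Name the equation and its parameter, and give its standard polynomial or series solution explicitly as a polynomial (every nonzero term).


All three coefficients share the factor -2; dividing through by -2 gives  y'' - 2x y' + 10 y = 0.
This matches the Hermite equation y'' - 2x y' + 2n y = 0 with 2n = 10, so n = 5; the polynomial solution is H_5(x).
With y = sum_k a_k x^k, matching x^k gives (k+2)(k+1) a_{k+2} = 2(k - n) a_k = 2(k - 5) a_k. The right side vanishes at k = 5, so the series with the parity of 5 terminates at degree 5.
Standard normalization: leading coefficient of H_n is 2^n, so a_5 = 2^5 = 32. Work downward with a_k = (k+1)(k+2) a_{k+2} / (2(k - n)):
  a_3 = (4)(5)(32) / (2(3 - 5)) = 640/(-4) = -160
  a_1 = (2)(3)(-160) / (2(1 - 5)) = -960/(-8) = 120
Hence H_5(x) = 32 x^5 - 160 x^3 + 120 x.

H_5(x); series = 32 x^5 - 160 x^3 + 120 x


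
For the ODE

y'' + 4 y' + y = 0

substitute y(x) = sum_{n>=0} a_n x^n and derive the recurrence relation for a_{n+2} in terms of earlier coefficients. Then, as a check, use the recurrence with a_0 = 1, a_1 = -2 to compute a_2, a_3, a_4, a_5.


Substitute y = sum_n a_n x^n.
y''(x) has coefficient (n+2)(n+1) a_{n+2} at x^n;
4 y'(x) has coefficient 4 (n+1) a_{n+1} at x^n;
y(x) has coefficient 1 a_n at x^n.
Matching x^n: (n+2)(n+1) a_{n+2} + 4 (n+1) a_{n+1} + 1 a_n = 0.
Thus a_{n+2} = [-4 (n+1) a_{n+1} - 1 a_n] / ((n+1)(n+2)).

Check with a_0 = 1, a_1 = -2 (apply the recurrence for n = 0, 1, 2, 3): a_0 = 1, a_1 = -2, a_2 = 7/2, a_3 = -13/3, a_4 = 97/24, a_5 = -181/60.

a_(n+2) = [-4 (n+1) a_(n+1) - 1 a_n] / ((n+1)(n+2)); check: a_0 = 1, a_1 = -2, a_2 = 7/2, a_3 = -13/3, a_4 = 97/24, a_5 = -181/60


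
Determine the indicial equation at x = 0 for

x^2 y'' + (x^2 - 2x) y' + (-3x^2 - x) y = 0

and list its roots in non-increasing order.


Divide by x^2 to reach normal form y'' + P_1(x) y' + P_2(x) y = 0 with P_1(x) = 1 - 2/x and P_2(x) = -3 - 1/x.
x = 0 is a singular point because the y'-coefficient 1 - 2/x has a pole at x = 0 and the y-coefficient -3 - 1/x has a pole at x = 0.
It is a regular singular point because x P_1(x) = p(x) = x - 2 and x^2 P_2(x) = q(x) = -3x^2 - x are polynomials, hence analytic at x = 0.
p(0) = -2,  q(0) = 0.
Indicial equation: r(r-1) + p(0) r + q(0) = 0, i.e. r^2 + (p(0) - 1) r + q(0) = 0, i.e. r^2 - 3 r = 0.
Discriminant: (-3)^2 - 4(0) = 9, so r = (3 ± 3)/2.
Solving: r_1 = 3, r_2 = 0.

indicial: r^2 - 3 r = 0; roots r_1 = 3, r_2 = 0


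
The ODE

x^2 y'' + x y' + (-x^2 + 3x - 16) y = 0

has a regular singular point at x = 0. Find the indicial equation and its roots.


Divide by x^2 to reach normal form y'' + P_1(x) y' + P_2(x) y = 0 with P_1(x) = 1/x and P_2(x) = -1 + 3/x - 16/x^2.
x = 0 is a singular point because the y'-coefficient 1/x has a pole at x = 0 and the y-coefficient -1 + 3/x - 16/x^2 has a pole at x = 0.
It is a regular singular point because x P_1(x) = p(x) = 1 and x^2 P_2(x) = q(x) = -x^2 + 3x - 16 are polynomials, hence analytic at x = 0.
p(0) = 1,  q(0) = -16.
Indicial equation: r(r-1) + p(0) r + q(0) = 0, i.e. r^2 + (p(0) - 1) r + q(0) = 0, i.e. r^2 - 16 = 0.
Discriminant: (0)^2 - 4(-16) = 64, so r = (0 ± 8)/2.
Solving: r_1 = 4, r_2 = -4.

indicial: r^2 - 16 = 0; roots r_1 = 4, r_2 = -4


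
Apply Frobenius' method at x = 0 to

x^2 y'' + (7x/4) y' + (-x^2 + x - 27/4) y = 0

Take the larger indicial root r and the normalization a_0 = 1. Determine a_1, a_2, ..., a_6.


Write in Frobenius form y'' + (p(x)/x) y' + (q(x)/x^2) y = 0:
  p(x) = 7/4,  q(x) = -x^2 + x - 27/4.
Indicial equation: r(r-1) + (7/4) r + (-27/4) = 0 -> roots r_1 = 9/4, r_2 = -3.
Take r = r_1 = 9/4. Let y(x) = x^r sum_{n>=0} a_n x^n with a_0 = 1.
Substitute y = x^r sum a_n x^n and match x^{r+n}. The recurrence is
  D(n) a_n + 1 a_{n-1} - 1 a_{n-2} = 0,  where D(n) = (r+n)(r+n-1) + (7/4)(r+n) + (-27/4).
  a_n = [-1 a_{n-1} + 1 a_{n-2}] / D(n).
Since the indicial polynomial factors as (r - r_1)(r - r_2), D(n) = (r_1 + n - r_1)(r_1 + n - r_2) = n(n + 21/4).
Evaluating step by step (a_0 = 1):
  n = 1: D(1) = 1(1 + 21/4) = 25/4; numerator = -1(1) = -1; a_1 = (-1)/(25/4) = -4/25
  n = 2: D(2) = 2(2 + 21/4) = 29/2; numerator = -1(-4/25) + 1(1) = 29/25; a_2 = (29/25)/(29/2) = 2/25
  n = 3: D(3) = 3(3 + 21/4) = 99/4; numerator = -1(2/25) + 1(-4/25) = -6/25; a_3 = (-6/25)/(99/4) = -8/825
  n = 4: D(4) = 4(4 + 21/4) = 37; numerator = -1(-8/825) + 1(2/25) = 74/825; a_4 = (74/825)/(37) = 2/825
  n = 5: D(5) = 5(5 + 21/4) = 205/4; numerator = -1(2/825) + 1(-8/825) = -2/165; a_5 = (-2/165)/(205/4) = -8/33825
  n = 6: D(6) = 6(6 + 21/4) = 135/2; numerator = -1(-8/33825) + 1(2/825) = 6/2255; a_6 = (6/2255)/(135/2) = 4/101475

r = 9/4; a_0 = 1; a_1 = -4/25; a_2 = 2/25; a_3 = -8/825; a_4 = 2/825; a_5 = -8/33825; a_6 = 4/101475


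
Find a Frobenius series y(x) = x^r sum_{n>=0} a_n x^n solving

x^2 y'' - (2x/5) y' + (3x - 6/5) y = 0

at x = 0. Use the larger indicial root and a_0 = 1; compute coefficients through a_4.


Write in Frobenius form y'' + (p(x)/x) y' + (q(x)/x^2) y = 0:
  p(x) = -2/5,  q(x) = 3x - 6/5.
Indicial equation: r(r-1) + (-2/5) r + (-6/5) = 0 -> roots r_1 = 2, r_2 = -3/5.
Take r = r_1 = 2. Let y(x) = x^r sum_{n>=0} a_n x^n with a_0 = 1.
Substitute y = x^r sum a_n x^n and match x^{r+n}. The recurrence is
  D(n) a_n + 3 a_{n-1} = 0,  where D(n) = (r+n)(r+n-1) + (-2/5)(r+n) + (-6/5).
  a_n = -3 / D(n) * a_{n-1}.
Since the indicial polynomial factors as (r - r_1)(r - r_2), D(n) = (r_1 + n - r_1)(r_1 + n - r_2) = n(n + 13/5).
Evaluating step by step (a_0 = 1):
  n = 1: D(1) = 1(1 + 13/5) = 18/5; numerator = -3(1) = -3; a_1 = (-3)/(18/5) = -5/6
  n = 2: D(2) = 2(2 + 13/5) = 46/5; numerator = -3(-5/6) = 5/2; a_2 = (5/2)/(46/5) = 25/92
  n = 3: D(3) = 3(3 + 13/5) = 84/5; numerator = -3(25/92) = -75/92; a_3 = (-75/92)/(84/5) = -125/2576
  n = 4: D(4) = 4(4 + 13/5) = 132/5; numerator = -3(-125/2576) = 375/2576; a_4 = (375/2576)/(132/5) = 625/113344

r = 2; a_0 = 1; a_1 = -5/6; a_2 = 25/92; a_3 = -125/2576; a_4 = 625/113344


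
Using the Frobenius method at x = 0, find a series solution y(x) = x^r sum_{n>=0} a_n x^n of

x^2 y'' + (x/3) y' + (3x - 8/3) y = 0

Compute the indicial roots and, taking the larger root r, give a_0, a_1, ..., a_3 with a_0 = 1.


Write in Frobenius form y'' + (p(x)/x) y' + (q(x)/x^2) y = 0:
  p(x) = 1/3,  q(x) = 3x - 8/3.
Indicial equation: r(r-1) + (1/3) r + (-8/3) = 0 -> roots r_1 = 2, r_2 = -4/3.
Take r = r_1 = 2. Let y(x) = x^r sum_{n>=0} a_n x^n with a_0 = 1.
Substitute y = x^r sum a_n x^n and match x^{r+n}. The recurrence is
  D(n) a_n + 3 a_{n-1} = 0,  where D(n) = (r+n)(r+n-1) + (1/3)(r+n) + (-8/3).
  a_n = -3 / D(n) * a_{n-1}.
Since the indicial polynomial factors as (r - r_1)(r - r_2), D(n) = (r_1 + n - r_1)(r_1 + n - r_2) = n(n + 10/3).
Evaluating step by step (a_0 = 1):
  n = 1: D(1) = 1(1 + 10/3) = 13/3; numerator = -3(1) = -3; a_1 = (-3)/(13/3) = -9/13
  n = 2: D(2) = 2(2 + 10/3) = 32/3; numerator = -3(-9/13) = 27/13; a_2 = (27/13)/(32/3) = 81/416
  n = 3: D(3) = 3(3 + 10/3) = 19; numerator = -3(81/416) = -243/416; a_3 = (-243/416)/(19) = -243/7904

r = 2; a_0 = 1; a_1 = -9/13; a_2 = 81/416; a_3 = -243/7904


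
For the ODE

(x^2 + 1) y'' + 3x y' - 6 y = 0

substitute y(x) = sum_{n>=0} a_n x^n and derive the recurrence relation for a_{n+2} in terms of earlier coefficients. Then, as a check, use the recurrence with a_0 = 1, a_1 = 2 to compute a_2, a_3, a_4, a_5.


Substitute y = sum_n a_n x^n.
(1 + 1 x^2) y'' contributes (n+2)(n+1) a_{n+2} + n(n-1) a_n at x^n.
3 x y'(x) contributes 3 n a_n at x^n.
-6 y(x) contributes -6 a_n at x^n.
Matching x^n: (n+2)(n+1) a_{n+2} + (n(n-1) + 3 n - 6) a_n = 0.
Thus a_{n+2} = (-n(n-1) - 3 n + 6) / ((n+1)(n+2)) * a_n.

Check with a_0 = 1, a_1 = 2 (apply the recurrence for n = 0, 1, 2, 3): a_0 = 1, a_1 = 2, a_2 = 3, a_3 = 1, a_4 = -1/2, a_5 = -9/20.

a_(n+2) = (-n(n-1) - 3 n + 6) / ((n+1)(n+2)) * a_n; check: a_0 = 1, a_1 = 2, a_2 = 3, a_3 = 1, a_4 = -1/2, a_5 = -9/20


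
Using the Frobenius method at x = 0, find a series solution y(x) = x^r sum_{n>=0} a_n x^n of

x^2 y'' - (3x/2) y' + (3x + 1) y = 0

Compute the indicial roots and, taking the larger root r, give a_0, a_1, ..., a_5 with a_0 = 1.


Write in Frobenius form y'' + (p(x)/x) y' + (q(x)/x^2) y = 0:
  p(x) = -3/2,  q(x) = 3x + 1.
Indicial equation: r(r-1) + (-3/2) r + (1) = 0 -> roots r_1 = 2, r_2 = 1/2.
Take r = r_1 = 2. Let y(x) = x^r sum_{n>=0} a_n x^n with a_0 = 1.
Substitute y = x^r sum a_n x^n and match x^{r+n}. The recurrence is
  D(n) a_n + 3 a_{n-1} = 0,  where D(n) = (r+n)(r+n-1) + (-3/2)(r+n) + (1).
  a_n = -3 / D(n) * a_{n-1}.
Since the indicial polynomial factors as (r - r_1)(r - r_2), D(n) = (r_1 + n - r_1)(r_1 + n - r_2) = n(n + 3/2).
Evaluating step by step (a_0 = 1):
  n = 1: D(1) = 1(1 + 3/2) = 5/2; numerator = -3(1) = -3; a_1 = (-3)/(5/2) = -6/5
  n = 2: D(2) = 2(2 + 3/2) = 7; numerator = -3(-6/5) = 18/5; a_2 = (18/5)/(7) = 18/35
  n = 3: D(3) = 3(3 + 3/2) = 27/2; numerator = -3(18/35) = -54/35; a_3 = (-54/35)/(27/2) = -4/35
  n = 4: D(4) = 4(4 + 3/2) = 22; numerator = -3(-4/35) = 12/35; a_4 = (12/35)/(22) = 6/385
  n = 5: D(5) = 5(5 + 3/2) = 65/2; numerator = -3(6/385) = -18/385; a_5 = (-18/385)/(65/2) = -36/25025

r = 2; a_0 = 1; a_1 = -6/5; a_2 = 18/35; a_3 = -4/35; a_4 = 6/385; a_5 = -36/25025


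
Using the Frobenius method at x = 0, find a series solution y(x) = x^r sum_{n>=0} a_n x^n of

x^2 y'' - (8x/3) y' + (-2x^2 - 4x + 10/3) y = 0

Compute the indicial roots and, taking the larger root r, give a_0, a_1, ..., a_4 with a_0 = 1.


Write in Frobenius form y'' + (p(x)/x) y' + (q(x)/x^2) y = 0:
  p(x) = -8/3,  q(x) = -2x^2 - 4x + 10/3.
Indicial equation: r(r-1) + (-8/3) r + (10/3) = 0 -> roots r_1 = 2, r_2 = 5/3.
Take r = r_1 = 2. Let y(x) = x^r sum_{n>=0} a_n x^n with a_0 = 1.
Substitute y = x^r sum a_n x^n and match x^{r+n}. The recurrence is
  D(n) a_n - 4 a_{n-1} - 2 a_{n-2} = 0,  where D(n) = (r+n)(r+n-1) + (-8/3)(r+n) + (10/3).
  a_n = [4 a_{n-1} + 2 a_{n-2}] / D(n).
Since the indicial polynomial factors as (r - r_1)(r - r_2), D(n) = (r_1 + n - r_1)(r_1 + n - r_2) = n(n + 1/3).
Evaluating step by step (a_0 = 1):
  n = 1: D(1) = 1(1 + 1/3) = 4/3; numerator = 4(1) = 4; a_1 = (4)/(4/3) = 3
  n = 2: D(2) = 2(2 + 1/3) = 14/3; numerator = 4(3) + 2(1) = 14; a_2 = (14)/(14/3) = 3
  n = 3: D(3) = 3(3 + 1/3) = 10; numerator = 4(3) + 2(3) = 18; a_3 = (18)/(10) = 9/5
  n = 4: D(4) = 4(4 + 1/3) = 52/3; numerator = 4(9/5) + 2(3) = 66/5; a_4 = (66/5)/(52/3) = 99/130

r = 2; a_0 = 1; a_1 = 3; a_2 = 3; a_3 = 9/5; a_4 = 99/130


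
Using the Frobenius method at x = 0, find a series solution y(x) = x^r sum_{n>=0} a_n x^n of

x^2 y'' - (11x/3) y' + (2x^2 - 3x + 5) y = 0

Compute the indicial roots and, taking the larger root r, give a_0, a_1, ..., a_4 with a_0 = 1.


Write in Frobenius form y'' + (p(x)/x) y' + (q(x)/x^2) y = 0:
  p(x) = -11/3,  q(x) = 2x^2 - 3x + 5.
Indicial equation: r(r-1) + (-11/3) r + (5) = 0 -> roots r_1 = 3, r_2 = 5/3.
Take r = r_1 = 3. Let y(x) = x^r sum_{n>=0} a_n x^n with a_0 = 1.
Substitute y = x^r sum a_n x^n and match x^{r+n}. The recurrence is
  D(n) a_n - 3 a_{n-1} + 2 a_{n-2} = 0,  where D(n) = (r+n)(r+n-1) + (-11/3)(r+n) + (5).
  a_n = [3 a_{n-1} - 2 a_{n-2}] / D(n).
Since the indicial polynomial factors as (r - r_1)(r - r_2), D(n) = (r_1 + n - r_1)(r_1 + n - r_2) = n(n + 4/3).
Evaluating step by step (a_0 = 1):
  n = 1: D(1) = 1(1 + 4/3) = 7/3; numerator = 3(1) = 3; a_1 = (3)/(7/3) = 9/7
  n = 2: D(2) = 2(2 + 4/3) = 20/3; numerator = 3(9/7) - 2(1) = 13/7; a_2 = (13/7)/(20/3) = 39/140
  n = 3: D(3) = 3(3 + 4/3) = 13; numerator = 3(39/140) - 2(9/7) = -243/140; a_3 = (-243/140)/(13) = -243/1820
  n = 4: D(4) = 4(4 + 4/3) = 64/3; numerator = 3(-243/1820) - 2(39/140) = -249/260; a_4 = (-249/260)/(64/3) = -747/16640

r = 3; a_0 = 1; a_1 = 9/7; a_2 = 39/140; a_3 = -243/1820; a_4 = -747/16640


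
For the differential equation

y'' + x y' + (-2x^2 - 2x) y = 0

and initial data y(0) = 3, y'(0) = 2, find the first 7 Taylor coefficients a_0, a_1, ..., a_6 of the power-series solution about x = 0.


Ansatz: y(x) = sum_{n>=0} a_n x^n, so y'(x) = sum_{n>=1} n a_n x^(n-1) and y''(x) = sum_{n>=2} n(n-1) a_n x^(n-2).
Substitute into P(x) y'' + Q(x) y' + R(x) y = 0 with P(x) = 1, Q(x) = x, R(x) = -2x^2 - 2x, and match powers of x.
Initial conditions: a_0 = 3, a_1 = 2.
Setting the coefficient of each power of x to zero and solving order by order (substituting the coefficients already found):
  x^0: 2 a_2 = 0  ->  a_2 = 0
  x^1: 6 a_3 + a_1 - 2 a_0 = 0  ->  6 a_3 = -a_1 + 2 a_0 = 4  ->  a_3 = 2/3
  x^2: 12 a_4 + 2 a_2 - 2 a_1 - 2 a_0 = 0  ->  12 a_4 = -2 a_2 + 2 a_1 + 2 a_0 = 10  ->  a_4 = 5/6
  x^3: 20 a_5 + 3 a_3 - 2 a_2 - 2 a_1 = 0  ->  20 a_5 = -3 a_3 + 2 a_2 + 2 a_1 = 2  ->  a_5 = 1/10
  x^4: 30 a_6 + 4 a_4 - 2 a_3 - 2 a_2 = 0  ->  30 a_6 = -4 a_4 + 2 a_3 + 2 a_2 = -2  ->  a_6 = -1/15
Truncated series: y(x) = 3 + 2 x + (2/3) x^3 + (5/6) x^4 + (1/10) x^5 - (1/15) x^6 + O(x^7).

a_0 = 3; a_1 = 2; a_2 = 0; a_3 = 2/3; a_4 = 5/6; a_5 = 1/10; a_6 = -1/15


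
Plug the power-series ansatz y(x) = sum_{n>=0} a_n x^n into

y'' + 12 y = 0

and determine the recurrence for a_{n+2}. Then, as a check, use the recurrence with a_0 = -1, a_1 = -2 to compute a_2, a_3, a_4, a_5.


Substitute y = sum_n a_n x^n into y'' + (const) y = 0.
y''(x) = sum_{n>=0} (n+2)(n+1) a_{n+2} x^n.
The ODE becomes sum_n [(n+2)(n+1) a_{n+2} + 12 a_n] x^n = 0.
Setting each coefficient to zero gives the recurrence:
  (n+2)(n+1) a_{n+2} + 12 a_n = 0,
  a_{n+2} = -12 / ((n+1)(n+2)) a_n.

Check with a_0 = -1, a_1 = -2 (apply the recurrence for n = 0, 1, 2, 3): a_0 = -1, a_1 = -2, a_2 = 6, a_3 = 4, a_4 = -6, a_5 = -12/5.

a_{n+2} = -12/((n+1)(n+2)) * a_n; check: a_0 = -1, a_1 = -2, a_2 = 6, a_3 = 4, a_4 = -6, a_5 = -12/5


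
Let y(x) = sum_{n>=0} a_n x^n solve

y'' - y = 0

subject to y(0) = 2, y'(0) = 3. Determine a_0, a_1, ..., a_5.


Ansatz: y(x) = sum_{n>=0} a_n x^n, so y'(x) = sum_{n>=1} n a_n x^(n-1) and y''(x) = sum_{n>=2} n(n-1) a_n x^(n-2).
Substitute into P(x) y'' + Q(x) y' + R(x) y = 0 with P(x) = 1, Q(x) = 0, R(x) = -1, and match powers of x.
Initial conditions: a_0 = 2, a_1 = 3.
Setting the coefficient of each power of x to zero and solving order by order (substituting the coefficients already found):
  x^0: 2 a_2 - a_0 = 0  ->  2 a_2 = a_0 = 2  ->  a_2 = 1
  x^1: 6 a_3 - a_1 = 0  ->  6 a_3 = a_1 = 3  ->  a_3 = 1/2
  x^2: 12 a_4 - a_2 = 0  ->  12 a_4 = a_2 = 1  ->  a_4 = 1/12
  x^3: 20 a_5 - a_3 = 0  ->  20 a_5 = a_3 = 1/2  ->  a_5 = 1/40
Truncated series: y(x) = 2 + 3 x + x^2 + (1/2) x^3 + (1/12) x^4 + (1/40) x^5 + O(x^6).

a_0 = 2; a_1 = 3; a_2 = 1; a_3 = 1/2; a_4 = 1/12; a_5 = 1/40


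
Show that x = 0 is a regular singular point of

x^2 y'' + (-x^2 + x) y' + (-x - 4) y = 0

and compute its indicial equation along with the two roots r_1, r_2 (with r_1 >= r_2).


Divide by x^2 to reach normal form y'' + P_1(x) y' + P_2(x) y = 0 with P_1(x) = -1 + 1/x and P_2(x) = -1/x - 4/x^2.
x = 0 is a singular point because the y'-coefficient -1 + 1/x has a pole at x = 0 and the y-coefficient -1/x - 4/x^2 has a pole at x = 0.
It is a regular singular point because x P_1(x) = p(x) = 1 - x and x^2 P_2(x) = q(x) = -x - 4 are polynomials, hence analytic at x = 0.
p(0) = 1,  q(0) = -4.
Indicial equation: r(r-1) + p(0) r + q(0) = 0, i.e. r^2 + (p(0) - 1) r + q(0) = 0, i.e. r^2 - 4 = 0.
Discriminant: (0)^2 - 4(-4) = 16, so r = (0 ± 4)/2.
Solving: r_1 = 2, r_2 = -2.

indicial: r^2 - 4 = 0; roots r_1 = 2, r_2 = -2


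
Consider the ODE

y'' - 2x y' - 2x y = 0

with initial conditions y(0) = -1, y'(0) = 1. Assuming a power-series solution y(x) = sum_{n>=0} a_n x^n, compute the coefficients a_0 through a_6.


Ansatz: y(x) = sum_{n>=0} a_n x^n, so y'(x) = sum_{n>=1} n a_n x^(n-1) and y''(x) = sum_{n>=2} n(n-1) a_n x^(n-2).
Substitute into P(x) y'' + Q(x) y' + R(x) y = 0 with P(x) = 1, Q(x) = -2x, R(x) = -2x, and match powers of x.
Initial conditions: a_0 = -1, a_1 = 1.
Setting the coefficient of each power of x to zero and solving order by order (substituting the coefficients already found):
  x^0: 2 a_2 = 0  ->  a_2 = 0
  x^1: 6 a_3 - 2 a_1 - 2 a_0 = 0  ->  6 a_3 = 2 a_1 + 2 a_0 = 0  ->  a_3 = 0
  x^2: 12 a_4 - 4 a_2 - 2 a_1 = 0  ->  12 a_4 = 4 a_2 + 2 a_1 = 2  ->  a_4 = 1/6
  x^3: 20 a_5 - 6 a_3 - 2 a_2 = 0  ->  20 a_5 = 6 a_3 + 2 a_2 = 0  ->  a_5 = 0
  x^4: 30 a_6 - 8 a_4 - 2 a_3 = 0  ->  30 a_6 = 8 a_4 + 2 a_3 = 4/3  ->  a_6 = 2/45
Truncated series: y(x) = -1 + x + (1/6) x^4 + (2/45) x^6 + O(x^7).

a_0 = -1; a_1 = 1; a_2 = 0; a_3 = 0; a_4 = 1/6; a_5 = 0; a_6 = 2/45


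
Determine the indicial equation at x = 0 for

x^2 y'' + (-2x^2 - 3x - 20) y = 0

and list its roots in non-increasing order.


Divide by x^2 to reach normal form y'' + P_1(x) y' + P_2(x) y = 0 with P_1(x) = 0 and P_2(x) = -2 - 3/x - 20/x^2.
x = 0 is a singular point because the y-coefficient -2 - 3/x - 20/x^2 has a pole at x = 0.
It is a regular singular point because x P_1(x) = p(x) = 0 and x^2 P_2(x) = q(x) = -2x^2 - 3x - 20 are polynomials, hence analytic at x = 0.
p(0) = 0,  q(0) = -20.
Indicial equation: r(r-1) + p(0) r + q(0) = 0, i.e. r^2 + (p(0) - 1) r + q(0) = 0, i.e. r^2 - 1 r - 20 = 0.
Discriminant: (-1)^2 - 4(-20) = 81, so r = (1 ± 9)/2.
Solving: r_1 = 5, r_2 = -4.

indicial: r^2 - 1 r - 20 = 0; roots r_1 = 5, r_2 = -4


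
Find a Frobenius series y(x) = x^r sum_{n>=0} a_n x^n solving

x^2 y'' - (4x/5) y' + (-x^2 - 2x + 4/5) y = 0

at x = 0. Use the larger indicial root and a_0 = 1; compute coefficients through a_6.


Write in Frobenius form y'' + (p(x)/x) y' + (q(x)/x^2) y = 0:
  p(x) = -4/5,  q(x) = -x^2 - 2x + 4/5.
Indicial equation: r(r-1) + (-4/5) r + (4/5) = 0 -> roots r_1 = 1, r_2 = 4/5.
Take r = r_1 = 1. Let y(x) = x^r sum_{n>=0} a_n x^n with a_0 = 1.
Substitute y = x^r sum a_n x^n and match x^{r+n}. The recurrence is
  D(n) a_n - 2 a_{n-1} - 1 a_{n-2} = 0,  where D(n) = (r+n)(r+n-1) + (-4/5)(r+n) + (4/5).
  a_n = [2 a_{n-1} + 1 a_{n-2}] / D(n).
Since the indicial polynomial factors as (r - r_1)(r - r_2), D(n) = (r_1 + n - r_1)(r_1 + n - r_2) = n(n + 1/5).
Evaluating step by step (a_0 = 1):
  n = 1: D(1) = 1(1 + 1/5) = 6/5; numerator = 2(1) = 2; a_1 = (2)/(6/5) = 5/3
  n = 2: D(2) = 2(2 + 1/5) = 22/5; numerator = 2(5/3) + 1(1) = 13/3; a_2 = (13/3)/(22/5) = 65/66
  n = 3: D(3) = 3(3 + 1/5) = 48/5; numerator = 2(65/66) + 1(5/3) = 40/11; a_3 = (40/11)/(48/5) = 25/66
  n = 4: D(4) = 4(4 + 1/5) = 84/5; numerator = 2(25/66) + 1(65/66) = 115/66; a_4 = (115/66)/(84/5) = 575/5544
  n = 5: D(5) = 5(5 + 1/5) = 26; numerator = 2(575/5544) + 1(25/66) = 1625/2772; a_5 = (1625/2772)/(26) = 125/5544
  n = 6: D(6) = 6(6 + 1/5) = 186/5; numerator = 2(125/5544) + 1(575/5544) = 25/168; a_6 = (25/168)/(186/5) = 125/31248

r = 1; a_0 = 1; a_1 = 5/3; a_2 = 65/66; a_3 = 25/66; a_4 = 575/5544; a_5 = 125/5544; a_6 = 125/31248


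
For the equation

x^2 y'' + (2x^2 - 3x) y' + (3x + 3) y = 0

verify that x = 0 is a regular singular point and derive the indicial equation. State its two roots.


Divide by x^2 to reach normal form y'' + P_1(x) y' + P_2(x) y = 0 with P_1(x) = 2 - 3/x and P_2(x) = 3/x + 3/x^2.
x = 0 is a singular point because the y'-coefficient 2 - 3/x has a pole at x = 0 and the y-coefficient 3/x + 3/x^2 has a pole at x = 0.
It is a regular singular point because x P_1(x) = p(x) = 2x - 3 and x^2 P_2(x) = q(x) = 3x + 3 are polynomials, hence analytic at x = 0.
p(0) = -3,  q(0) = 3.
Indicial equation: r(r-1) + p(0) r + q(0) = 0, i.e. r^2 + (p(0) - 1) r + q(0) = 0, i.e. r^2 - 4 r + 3 = 0.
Discriminant: (-4)^2 - 4(3) = 4, so r = (4 ± 2)/2.
Solving: r_1 = 3, r_2 = 1.

indicial: r^2 - 4 r + 3 = 0; roots r_1 = 3, r_2 = 1


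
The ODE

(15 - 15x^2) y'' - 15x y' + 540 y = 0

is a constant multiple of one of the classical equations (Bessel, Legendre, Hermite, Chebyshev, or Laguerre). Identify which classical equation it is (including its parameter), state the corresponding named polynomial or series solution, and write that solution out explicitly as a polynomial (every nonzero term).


All three coefficients share the factor 15; dividing through by 15 gives  (1 - x^2) y'' - x y' + 36 y = 0.
This matches the Chebyshev equation (1 - x^2) y'' - x y' + n^2 y = 0 (note the -x y' term, not -2x y') with n^2 = 36, so n = 6; the polynomial solution is T_6(x).
With y = sum_k a_k x^k, matching x^k gives (k+2)(k+1) a_{k+2} = (k^2 - n^2) a_k = (k - 6)(k + 6) a_k. The right side vanishes at k = 6, so the series with the parity of 6 terminates at degree 6.
Standard normalization: leading coefficient of T_n is 2^(n-1), so a_6 = 2^5 = 32. Work downward with a_k = (k+1)(k+2) a_{k+2} / ((k - 6)(k + 6)):
  a_4 = (5)(6)(32) / ((4 - 6)(4 + 6)) = 960/(-20) = -48
  a_2 = (3)(4)(-48) / ((2 - 6)(2 + 6)) = -576/(-32) = 18
  a_0 = (1)(2)(18) / ((0 - 6)(0 + 6)) = 36/(-36) = -1
Hence T_6(x) = 32 x^6 - 48 x^4 + 18 x^2 - 1.

T_6(x); series = 32 x^6 - 48 x^4 + 18 x^2 - 1
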